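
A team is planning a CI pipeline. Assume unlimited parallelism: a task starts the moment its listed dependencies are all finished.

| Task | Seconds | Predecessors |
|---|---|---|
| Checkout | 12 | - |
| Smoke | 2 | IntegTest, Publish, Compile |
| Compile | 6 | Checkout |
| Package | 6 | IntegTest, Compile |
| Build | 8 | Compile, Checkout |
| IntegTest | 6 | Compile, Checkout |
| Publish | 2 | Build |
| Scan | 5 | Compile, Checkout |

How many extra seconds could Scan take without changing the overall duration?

Checkout→Compile→IntegTest→Package = 12+6+6+6 = 30 sets the makespan at 30 seconds.
Scan finishes as early as 23 and must finish by 30.
Float = 30 − 23 = 7.

7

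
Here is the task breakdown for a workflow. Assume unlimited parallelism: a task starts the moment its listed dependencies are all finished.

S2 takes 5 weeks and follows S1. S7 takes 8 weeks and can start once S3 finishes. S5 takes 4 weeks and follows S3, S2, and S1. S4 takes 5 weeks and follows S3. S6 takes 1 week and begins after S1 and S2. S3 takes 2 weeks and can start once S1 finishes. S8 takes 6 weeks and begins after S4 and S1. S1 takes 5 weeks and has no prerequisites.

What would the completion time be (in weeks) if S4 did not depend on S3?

15

Original critical path: S1→S3→S4→S8 = 5+2+5+6 = 18 ⇒ 18 weeks.
Without S3→S4, S4's earliest start moves from 7 to 0.
New critical path: S1→S3→S7 = 5+2+8 = 15 ⇒ 15 weeks.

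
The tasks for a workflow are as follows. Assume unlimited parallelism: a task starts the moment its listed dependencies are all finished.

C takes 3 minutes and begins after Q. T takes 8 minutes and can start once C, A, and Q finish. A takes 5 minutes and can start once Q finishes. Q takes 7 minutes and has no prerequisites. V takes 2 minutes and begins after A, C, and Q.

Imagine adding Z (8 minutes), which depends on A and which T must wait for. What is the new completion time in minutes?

28

Originally the workflow takes 20 minutes.
With Z inserted, T now waits for max(C, A, Q, Z).
New critical path: Q→A→Z→T = 7+5+8+8 = 28 ⇒ 28 minutes.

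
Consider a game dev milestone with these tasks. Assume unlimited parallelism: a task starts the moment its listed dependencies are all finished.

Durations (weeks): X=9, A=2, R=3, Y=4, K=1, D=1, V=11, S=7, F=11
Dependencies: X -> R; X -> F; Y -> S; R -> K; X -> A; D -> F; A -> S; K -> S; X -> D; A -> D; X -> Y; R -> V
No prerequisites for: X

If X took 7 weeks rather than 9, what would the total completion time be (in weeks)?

Actual critical path: X→A→D→F = 9+2+1+11 = 23 ⇒ 23 weeks.
X is on the critical path; changing it to 7 makes that path 21 weeks.
The critical path is still X→A→D→F; finish is now 21 weeks.

21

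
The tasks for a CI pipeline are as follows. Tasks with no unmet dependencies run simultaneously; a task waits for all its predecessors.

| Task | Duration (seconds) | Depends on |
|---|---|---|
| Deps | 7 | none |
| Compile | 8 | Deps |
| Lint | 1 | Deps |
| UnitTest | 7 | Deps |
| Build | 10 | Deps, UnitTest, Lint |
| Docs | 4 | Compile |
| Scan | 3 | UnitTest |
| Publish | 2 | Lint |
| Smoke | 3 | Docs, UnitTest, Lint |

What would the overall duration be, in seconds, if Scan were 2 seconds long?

24

Baseline: Deps→UnitTest→Build = 7+7+10 = 24 → 24 seconds.
Scan is off the critical path — its longest chain is 17 seconds, giving 7 of slack.
The critical path is still Deps→UnitTest→Build; finish is now 24 seconds.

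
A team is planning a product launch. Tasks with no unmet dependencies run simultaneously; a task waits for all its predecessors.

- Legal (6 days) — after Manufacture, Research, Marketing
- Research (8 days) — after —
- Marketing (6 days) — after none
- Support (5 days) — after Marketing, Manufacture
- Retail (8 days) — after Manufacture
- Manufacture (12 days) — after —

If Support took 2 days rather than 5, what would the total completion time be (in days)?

As given, the longest chain is Manufacture→Retail = 12+8 = 20, so the finish is 20 days.
The longest path through Support is only 17 days, so Support has float 3.
No other chain overtakes it, so the finish is 20 days.

20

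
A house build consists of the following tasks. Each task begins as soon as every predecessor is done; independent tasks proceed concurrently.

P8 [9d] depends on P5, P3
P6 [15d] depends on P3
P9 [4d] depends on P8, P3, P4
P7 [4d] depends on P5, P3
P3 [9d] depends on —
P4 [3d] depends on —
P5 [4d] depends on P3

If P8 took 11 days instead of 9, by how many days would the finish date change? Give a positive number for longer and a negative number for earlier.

Baseline: P3→P5→P8→P9 = 9+4+9+4 = 26 → 26 days.
P8 lies on that path, so at 11 days the path becomes 28 days.
The critical path is still P3→P5→P8→P9; finish is now 28 days.
Change in finish: 28 − 26 = +2 days.

2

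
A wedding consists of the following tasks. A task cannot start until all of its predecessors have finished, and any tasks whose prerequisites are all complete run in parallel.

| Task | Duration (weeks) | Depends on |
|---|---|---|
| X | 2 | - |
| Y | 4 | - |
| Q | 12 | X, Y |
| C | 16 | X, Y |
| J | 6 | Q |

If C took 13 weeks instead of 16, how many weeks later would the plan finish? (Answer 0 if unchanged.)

As given, the longest chain is Y→Q→J = 4+12+6 = 22, so the finish is 22 weeks.
C is off the critical path — its longest chain is 20 weeks, giving 2 of slack.
That remains the longest chain; total 22 weeks.
Change in finish: 22 − 22 = +0 weeks.

0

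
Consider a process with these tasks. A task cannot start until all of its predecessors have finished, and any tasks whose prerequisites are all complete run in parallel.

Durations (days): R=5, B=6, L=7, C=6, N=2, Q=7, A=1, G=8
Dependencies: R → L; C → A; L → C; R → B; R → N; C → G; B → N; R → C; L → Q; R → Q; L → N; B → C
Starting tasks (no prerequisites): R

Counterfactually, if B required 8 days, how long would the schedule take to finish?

As given, the longest chain is R→L→C→G = 5+7+6+8 = 26, so the finish is 26 days.
The longest path through B is only 25 days, so B has float 1.
Now R→B→C→G = 5+8+6+8 = 27 is longest, so the finish becomes 27 days.

27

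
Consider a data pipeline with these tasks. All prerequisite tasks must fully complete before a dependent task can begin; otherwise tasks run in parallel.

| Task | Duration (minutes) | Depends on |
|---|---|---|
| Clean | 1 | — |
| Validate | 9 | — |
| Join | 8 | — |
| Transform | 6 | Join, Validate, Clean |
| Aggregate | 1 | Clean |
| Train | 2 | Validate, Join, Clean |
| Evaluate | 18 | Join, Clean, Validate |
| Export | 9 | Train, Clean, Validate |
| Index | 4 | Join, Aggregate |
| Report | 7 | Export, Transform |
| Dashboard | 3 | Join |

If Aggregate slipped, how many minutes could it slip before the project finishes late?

Validate→Train→Export→Report = 9+2+9+7 = 27 sets the makespan at 27 minutes.
The longest chain containing Aggregate totals 6 minutes.
So Aggregate can slip 23 − 2 = 21 minutes.

21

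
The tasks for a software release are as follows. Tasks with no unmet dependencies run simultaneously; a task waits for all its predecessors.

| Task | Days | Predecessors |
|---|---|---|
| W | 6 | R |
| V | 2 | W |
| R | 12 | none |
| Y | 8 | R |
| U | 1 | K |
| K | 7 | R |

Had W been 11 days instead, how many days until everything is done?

As given, the longest chain is R→W→V = 12+6+2 = 20, so the finish is 20 days.
Since W is critical, the +5 change carries straight to that chain (now 25 days).
The critical path is still R→W→V; finish is now 25 days.

25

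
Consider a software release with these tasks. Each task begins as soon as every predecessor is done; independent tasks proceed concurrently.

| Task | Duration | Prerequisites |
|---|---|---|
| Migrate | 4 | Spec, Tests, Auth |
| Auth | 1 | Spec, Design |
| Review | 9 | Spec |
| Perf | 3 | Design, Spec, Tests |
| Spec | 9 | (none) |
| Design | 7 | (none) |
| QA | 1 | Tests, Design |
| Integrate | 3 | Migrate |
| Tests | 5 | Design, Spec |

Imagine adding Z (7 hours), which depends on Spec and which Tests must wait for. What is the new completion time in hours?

28

Originally the software release takes 21 hours.
With Z inserted, Tests now waits for max(Design, Spec, Z).
New critical path: Spec→Z→Tests→Migrate→Integrate = 9+7+5+4+3 = 28 ⇒ 28 hours.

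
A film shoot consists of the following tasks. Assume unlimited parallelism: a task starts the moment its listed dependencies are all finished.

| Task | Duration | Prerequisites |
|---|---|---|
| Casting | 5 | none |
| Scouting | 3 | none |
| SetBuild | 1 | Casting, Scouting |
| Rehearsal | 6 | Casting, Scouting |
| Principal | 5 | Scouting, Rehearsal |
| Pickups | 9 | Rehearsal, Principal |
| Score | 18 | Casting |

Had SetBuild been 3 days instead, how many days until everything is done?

The binding path is Casting→Rehearsal→Principal→Pickups = 5+6+5+9 = 25; finish at 25 days.
The longest path through SetBuild is only 6 days, so SetBuild has float 19.
The critical path is still Casting→Rehearsal→Principal→Pickups; finish is now 25 days.

25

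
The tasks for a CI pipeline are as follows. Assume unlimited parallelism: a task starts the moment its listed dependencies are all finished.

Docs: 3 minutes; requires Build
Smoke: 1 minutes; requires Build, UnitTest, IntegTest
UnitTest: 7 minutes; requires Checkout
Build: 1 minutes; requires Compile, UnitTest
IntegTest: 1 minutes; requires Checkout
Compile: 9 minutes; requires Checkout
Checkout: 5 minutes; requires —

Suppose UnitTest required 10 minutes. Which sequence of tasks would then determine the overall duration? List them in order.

Checkout, UnitTest, Build, Docs

Critical path before the change: Checkout→Compile→Build→Docs = 5+9+1+3 = 18 giving 18 minutes.
UnitTest has 2 minutes of float (longest path through it is 16).
New critical path: Checkout→UnitTest→Build→Docs = 5+10+1+3 = 19 ⇒ 19 minutes.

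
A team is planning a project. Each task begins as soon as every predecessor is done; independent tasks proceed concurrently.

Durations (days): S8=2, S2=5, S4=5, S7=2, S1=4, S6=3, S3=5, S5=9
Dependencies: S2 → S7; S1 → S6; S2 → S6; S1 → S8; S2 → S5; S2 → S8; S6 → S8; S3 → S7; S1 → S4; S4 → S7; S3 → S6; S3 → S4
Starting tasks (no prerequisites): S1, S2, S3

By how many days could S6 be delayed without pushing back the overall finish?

4

Critical path: S2→S5 = 5+9 = 14, so the finish is 14 days.
Longest path through S6: 10 days (earliest finish 8, latest finish 12).
So S6 can slip 12 − 8 = 4 days.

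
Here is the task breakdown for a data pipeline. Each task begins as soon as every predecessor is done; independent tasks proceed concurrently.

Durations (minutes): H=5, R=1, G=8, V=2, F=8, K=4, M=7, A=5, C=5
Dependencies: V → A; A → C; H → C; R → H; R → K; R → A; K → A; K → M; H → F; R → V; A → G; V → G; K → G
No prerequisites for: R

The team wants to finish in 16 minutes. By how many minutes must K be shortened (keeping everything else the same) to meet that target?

Current finish: 18 minutes; target: 16.
K is on every critical path, so each minute cut from K cuts the finish by one (this holds down to a finish of 16).
Need 18 − 16 = 2 minutes off K → K becomes 2 minutes, finish becomes 16.

2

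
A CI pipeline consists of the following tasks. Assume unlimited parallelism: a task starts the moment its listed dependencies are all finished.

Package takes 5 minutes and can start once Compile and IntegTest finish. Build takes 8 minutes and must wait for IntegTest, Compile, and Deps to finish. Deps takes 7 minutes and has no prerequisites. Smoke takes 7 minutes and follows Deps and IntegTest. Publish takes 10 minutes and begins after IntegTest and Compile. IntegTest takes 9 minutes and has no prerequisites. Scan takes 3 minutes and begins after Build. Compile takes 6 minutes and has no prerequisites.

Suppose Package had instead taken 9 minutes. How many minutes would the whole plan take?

Critical path before the change: IntegTest→Build→Scan = 9+8+3 = 20 giving 20 minutes.
The longest path through Package is only 14 minutes, so Package has float 6.
No other chain overtakes it, so the finish is 20 minutes.

20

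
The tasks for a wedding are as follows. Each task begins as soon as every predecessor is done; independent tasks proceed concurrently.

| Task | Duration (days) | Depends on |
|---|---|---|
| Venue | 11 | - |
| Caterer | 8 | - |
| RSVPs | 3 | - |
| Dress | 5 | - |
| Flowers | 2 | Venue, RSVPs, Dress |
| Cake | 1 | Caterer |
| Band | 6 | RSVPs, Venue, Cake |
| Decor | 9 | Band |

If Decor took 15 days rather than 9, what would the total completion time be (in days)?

Critical path before the change: Venue→Band→Decor = 11+6+9 = 26 giving 26 days.
Since Decor is critical, the +6 change carries straight to that chain (now 32 days).
No other chain overtakes it, so the finish is 32 days.

32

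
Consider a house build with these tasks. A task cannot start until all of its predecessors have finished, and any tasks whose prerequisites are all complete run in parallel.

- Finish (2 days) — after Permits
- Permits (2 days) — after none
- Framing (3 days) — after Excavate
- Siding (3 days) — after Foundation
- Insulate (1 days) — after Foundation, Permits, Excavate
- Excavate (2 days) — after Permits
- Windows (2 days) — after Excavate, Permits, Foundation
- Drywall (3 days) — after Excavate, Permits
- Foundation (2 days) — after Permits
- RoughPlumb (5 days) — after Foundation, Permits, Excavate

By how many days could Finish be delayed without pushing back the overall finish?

5

Permits→Excavate→RoughPlumb = 2+2+5 = 9 sets the makespan at 9 days.
Finish finishes as early as 4 and must finish by 9.
So Finish can slip 9 − 4 = 5 days.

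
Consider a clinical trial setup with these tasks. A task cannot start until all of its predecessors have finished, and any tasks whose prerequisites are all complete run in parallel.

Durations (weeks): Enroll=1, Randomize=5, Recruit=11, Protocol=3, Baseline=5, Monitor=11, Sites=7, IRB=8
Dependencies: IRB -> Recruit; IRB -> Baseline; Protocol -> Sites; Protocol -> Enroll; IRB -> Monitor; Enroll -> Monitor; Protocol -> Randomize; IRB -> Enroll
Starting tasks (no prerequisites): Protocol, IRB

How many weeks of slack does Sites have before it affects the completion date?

10

The longest chain is IRB→Enroll→Monitor = 8+1+11 = 20; overall finish 20 weeks.
Sites finishes as early as 10 and must finish by 20.
So Sites can slip 20 − 10 = 10 weeks.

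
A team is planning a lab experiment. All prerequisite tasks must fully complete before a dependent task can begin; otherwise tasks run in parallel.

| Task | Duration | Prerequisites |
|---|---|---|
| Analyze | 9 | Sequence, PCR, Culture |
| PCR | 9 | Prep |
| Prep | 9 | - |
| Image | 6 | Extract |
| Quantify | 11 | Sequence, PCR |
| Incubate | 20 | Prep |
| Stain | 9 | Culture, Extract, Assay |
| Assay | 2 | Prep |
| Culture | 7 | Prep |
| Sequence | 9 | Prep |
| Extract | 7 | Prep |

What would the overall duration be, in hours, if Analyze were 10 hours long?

The binding path is Prep→Incubate = 9+20 = 29; finish at 29 hours.
Analyze has 2 hours of float (longest path through it is 27).
That remains the longest chain; total 29 hours.

29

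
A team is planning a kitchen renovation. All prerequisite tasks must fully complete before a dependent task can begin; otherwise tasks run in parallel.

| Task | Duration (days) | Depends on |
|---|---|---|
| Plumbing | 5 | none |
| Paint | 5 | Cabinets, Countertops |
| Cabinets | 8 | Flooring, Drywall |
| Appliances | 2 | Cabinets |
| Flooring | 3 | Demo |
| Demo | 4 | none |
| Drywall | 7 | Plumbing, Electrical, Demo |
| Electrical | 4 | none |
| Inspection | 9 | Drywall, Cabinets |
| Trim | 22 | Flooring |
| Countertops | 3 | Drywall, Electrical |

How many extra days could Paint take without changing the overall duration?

4

The longest chain is Demo→Flooring→Trim = 4+3+22 = 29; overall finish 29 days.
Longest path through Paint: 25 days (earliest finish 25, latest finish 29).
Slack of Paint = 24 − 20 = 4 days.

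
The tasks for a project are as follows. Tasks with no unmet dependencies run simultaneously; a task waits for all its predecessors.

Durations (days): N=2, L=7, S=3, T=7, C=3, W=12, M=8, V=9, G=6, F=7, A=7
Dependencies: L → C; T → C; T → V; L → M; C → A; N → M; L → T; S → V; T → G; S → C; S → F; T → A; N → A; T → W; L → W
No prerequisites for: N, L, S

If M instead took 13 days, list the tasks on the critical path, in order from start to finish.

L, T, W

As given, the longest chain is L→T→W = 7+7+12 = 26, so the finish is 26 days.
M is off the critical path — its longest chain is 15 days, giving 11 of slack.
That remains the longest chain; total 26 days.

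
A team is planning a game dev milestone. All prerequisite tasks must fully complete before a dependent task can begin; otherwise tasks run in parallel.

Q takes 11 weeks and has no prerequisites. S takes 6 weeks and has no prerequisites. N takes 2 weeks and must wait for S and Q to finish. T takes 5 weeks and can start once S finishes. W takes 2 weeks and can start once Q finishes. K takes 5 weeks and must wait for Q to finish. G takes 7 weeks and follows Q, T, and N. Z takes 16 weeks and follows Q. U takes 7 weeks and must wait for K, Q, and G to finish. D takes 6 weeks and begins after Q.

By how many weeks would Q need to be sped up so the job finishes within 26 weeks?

Current finish: 27 weeks; target: 26.
Q is on every critical path, so each week cut from Q cuts the finish by one (this holds down to a finish of 25).
Need 27 − 26 = 1 week off Q → Q becomes 10 weeks, finish becomes 26.

1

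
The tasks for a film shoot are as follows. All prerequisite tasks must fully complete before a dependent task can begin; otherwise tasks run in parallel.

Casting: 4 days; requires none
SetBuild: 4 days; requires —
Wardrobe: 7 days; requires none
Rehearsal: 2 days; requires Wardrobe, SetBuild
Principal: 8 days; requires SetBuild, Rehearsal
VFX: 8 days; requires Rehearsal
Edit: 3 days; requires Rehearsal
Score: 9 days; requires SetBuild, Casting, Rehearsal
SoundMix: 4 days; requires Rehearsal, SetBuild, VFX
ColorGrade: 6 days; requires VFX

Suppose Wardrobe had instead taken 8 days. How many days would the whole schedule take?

24

Actual critical path: Wardrobe→Rehearsal→VFX→ColorGrade = 7+2+8+6 = 23 ⇒ 23 days.
Wardrobe lies on that path, so at 8 days the path becomes 24 days.
That remains the longest chain; total 24 days.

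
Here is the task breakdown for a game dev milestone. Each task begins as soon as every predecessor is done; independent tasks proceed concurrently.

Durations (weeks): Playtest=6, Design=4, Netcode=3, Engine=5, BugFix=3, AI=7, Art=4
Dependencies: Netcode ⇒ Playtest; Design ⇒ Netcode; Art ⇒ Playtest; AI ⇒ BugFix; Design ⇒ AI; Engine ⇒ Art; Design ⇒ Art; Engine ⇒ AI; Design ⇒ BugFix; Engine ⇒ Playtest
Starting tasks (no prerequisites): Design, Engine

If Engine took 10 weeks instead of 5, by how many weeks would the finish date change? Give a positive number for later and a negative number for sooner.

Actual critical path: Engine→Art→Playtest = 5+4+6 = 15 ⇒ 15 weeks.
Engine lies on that path, so at 10 weeks the path becomes 20 weeks.
The critical path is still Engine→Art→Playtest; finish is now 20 weeks.
Change in finish: 20 − 15 = +5 weeks.

5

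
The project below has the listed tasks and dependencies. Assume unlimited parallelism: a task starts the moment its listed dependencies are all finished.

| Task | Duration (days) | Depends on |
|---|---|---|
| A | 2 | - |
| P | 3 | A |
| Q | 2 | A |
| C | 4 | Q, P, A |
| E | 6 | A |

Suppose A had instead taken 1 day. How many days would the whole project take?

8

The binding path is A→P→C = 2+3+4 = 9; finish at 9 days.
A is on the critical path; changing it to 1 makes that path 8 days.
No other chain overtakes it, so the finish is 8 days.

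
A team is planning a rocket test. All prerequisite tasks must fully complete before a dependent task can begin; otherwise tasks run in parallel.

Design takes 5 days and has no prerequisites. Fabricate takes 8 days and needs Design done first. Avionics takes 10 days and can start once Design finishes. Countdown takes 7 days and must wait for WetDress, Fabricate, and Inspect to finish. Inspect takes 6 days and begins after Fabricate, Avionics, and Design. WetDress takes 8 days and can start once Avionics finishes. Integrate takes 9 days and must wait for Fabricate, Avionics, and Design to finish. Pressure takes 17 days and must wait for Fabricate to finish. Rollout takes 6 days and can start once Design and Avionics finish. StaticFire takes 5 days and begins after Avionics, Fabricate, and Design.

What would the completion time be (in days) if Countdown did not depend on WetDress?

30

With the dependency in place, Design→Fabricate→Pressure = 5+8+17 = 30 sets the finish at 30 days.
Without WetDress→Countdown, Countdown's earliest start moves from 23 to 21.
After: Design→Fabricate→Pressure = 5+8+17 = 30 → 30 days.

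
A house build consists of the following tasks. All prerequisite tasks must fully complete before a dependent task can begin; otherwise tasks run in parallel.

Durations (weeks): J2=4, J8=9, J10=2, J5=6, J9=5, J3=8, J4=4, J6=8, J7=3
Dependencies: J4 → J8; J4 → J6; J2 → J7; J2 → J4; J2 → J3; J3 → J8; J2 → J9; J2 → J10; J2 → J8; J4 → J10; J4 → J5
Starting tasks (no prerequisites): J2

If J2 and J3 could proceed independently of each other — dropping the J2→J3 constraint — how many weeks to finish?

17

With the dependency in place, J2→J3→J8 = 4+8+9 = 21 sets the finish at 21 weeks.
Without J2→J3, J3's earliest start moves from 4 to 0.
The longest chain is now J2→J4→J8 = 4+4+9 = 17, so the house build takes 17 weeks.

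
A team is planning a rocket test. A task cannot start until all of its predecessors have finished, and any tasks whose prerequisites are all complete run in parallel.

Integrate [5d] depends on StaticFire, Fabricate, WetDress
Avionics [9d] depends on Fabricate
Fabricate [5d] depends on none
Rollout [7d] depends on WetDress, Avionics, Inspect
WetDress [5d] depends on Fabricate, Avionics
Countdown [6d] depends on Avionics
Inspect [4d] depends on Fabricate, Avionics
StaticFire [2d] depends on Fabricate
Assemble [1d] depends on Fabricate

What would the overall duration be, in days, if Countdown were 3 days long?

26

The binding path is Fabricate→Avionics→WetDress→Rollout = 5+9+5+7 = 26; finish at 26 days.
Countdown has 6 days of float (longest path through it is 20).
No other chain overtakes it, so the finish is 26 days.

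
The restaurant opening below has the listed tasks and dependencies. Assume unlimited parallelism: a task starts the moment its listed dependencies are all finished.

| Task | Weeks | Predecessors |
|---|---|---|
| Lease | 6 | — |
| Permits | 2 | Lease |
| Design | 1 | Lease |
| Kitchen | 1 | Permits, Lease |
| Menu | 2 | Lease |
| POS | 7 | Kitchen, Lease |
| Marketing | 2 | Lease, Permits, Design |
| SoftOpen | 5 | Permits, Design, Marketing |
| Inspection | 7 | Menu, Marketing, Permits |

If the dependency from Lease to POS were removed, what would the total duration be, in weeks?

17

Before: longest chain Lease→Permits→Marketing→Inspection = 6+2+2+7 = 17, finish 17.
Dropping Lease→POS doesn't change POS's earliest start (9); another predecessor still binds.
After: Lease→Permits→Marketing→Inspection = 6+2+2+7 = 17 → 17 weeks.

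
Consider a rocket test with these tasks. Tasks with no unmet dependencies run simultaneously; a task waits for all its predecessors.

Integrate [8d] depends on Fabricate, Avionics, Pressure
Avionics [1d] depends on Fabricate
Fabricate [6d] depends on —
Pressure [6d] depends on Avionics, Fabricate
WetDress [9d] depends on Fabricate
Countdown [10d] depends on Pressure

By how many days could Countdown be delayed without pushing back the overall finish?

0

The longest chain is Fabricate→Avionics→Pressure→Countdown = 6+1+6+10 = 23; overall finish 23 days.
Countdown finishes as early as 23 and must finish by 23.
Slack of Countdown = 13 − 13 = 0 days.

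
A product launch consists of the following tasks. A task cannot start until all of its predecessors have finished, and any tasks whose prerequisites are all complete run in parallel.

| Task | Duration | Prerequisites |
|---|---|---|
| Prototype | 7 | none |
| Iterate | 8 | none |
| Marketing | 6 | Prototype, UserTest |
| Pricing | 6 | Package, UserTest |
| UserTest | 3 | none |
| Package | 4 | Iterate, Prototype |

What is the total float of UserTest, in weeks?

9

Iterate→Package→Pricing = 8+4+6 = 18 sets the makespan at 18 weeks.
Longest path through UserTest: 9 weeks (earliest finish 3, latest finish 12).
Float = 18 − 9 = 9.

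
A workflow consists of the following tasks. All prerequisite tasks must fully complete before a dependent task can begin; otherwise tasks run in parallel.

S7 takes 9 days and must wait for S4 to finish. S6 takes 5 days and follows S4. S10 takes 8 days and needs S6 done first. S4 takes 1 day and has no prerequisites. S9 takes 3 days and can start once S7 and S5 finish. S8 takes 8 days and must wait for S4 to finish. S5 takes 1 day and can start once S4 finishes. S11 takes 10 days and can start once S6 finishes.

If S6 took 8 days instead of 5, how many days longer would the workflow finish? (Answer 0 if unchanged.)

The binding path is S4→S6→S11 = 1+5+10 = 16; finish at 16 days.
S6 lies on that path, so at 8 days the path becomes 19 days.
No other chain overtakes it, so the finish is 19 days.
Change in finish: 19 − 16 = +3 days.

3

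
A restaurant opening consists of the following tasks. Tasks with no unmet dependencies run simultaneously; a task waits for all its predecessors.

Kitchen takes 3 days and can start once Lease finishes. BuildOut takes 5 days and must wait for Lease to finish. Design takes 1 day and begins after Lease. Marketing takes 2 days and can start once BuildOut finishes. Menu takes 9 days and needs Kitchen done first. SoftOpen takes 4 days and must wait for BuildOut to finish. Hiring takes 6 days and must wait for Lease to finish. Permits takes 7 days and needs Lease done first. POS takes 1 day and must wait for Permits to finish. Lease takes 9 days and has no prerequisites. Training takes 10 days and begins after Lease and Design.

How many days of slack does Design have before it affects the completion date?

Critical path: Lease→Kitchen→Menu = 9+3+9 = 21, so the finish is 21 days.
Design finishes as early as 10 and must finish by 11.
Float = 21 − 20 = 1.

1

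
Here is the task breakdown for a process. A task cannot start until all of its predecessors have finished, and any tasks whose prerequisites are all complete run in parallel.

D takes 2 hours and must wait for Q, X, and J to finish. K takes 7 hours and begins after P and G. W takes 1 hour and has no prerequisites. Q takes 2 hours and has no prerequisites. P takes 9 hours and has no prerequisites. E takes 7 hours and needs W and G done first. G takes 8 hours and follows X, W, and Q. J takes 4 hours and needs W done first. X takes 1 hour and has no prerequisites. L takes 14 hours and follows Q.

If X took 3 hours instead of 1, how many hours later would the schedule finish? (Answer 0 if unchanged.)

Baseline: Q→G→E = 2+8+7 = 17 → 17 hours.
The longest path through X is only 16 hours, so X has float 1.
New critical path: X→G→E = 3+8+7 = 18 ⇒ 18 hours.
Change in finish: 18 − 17 = +1 hours.

1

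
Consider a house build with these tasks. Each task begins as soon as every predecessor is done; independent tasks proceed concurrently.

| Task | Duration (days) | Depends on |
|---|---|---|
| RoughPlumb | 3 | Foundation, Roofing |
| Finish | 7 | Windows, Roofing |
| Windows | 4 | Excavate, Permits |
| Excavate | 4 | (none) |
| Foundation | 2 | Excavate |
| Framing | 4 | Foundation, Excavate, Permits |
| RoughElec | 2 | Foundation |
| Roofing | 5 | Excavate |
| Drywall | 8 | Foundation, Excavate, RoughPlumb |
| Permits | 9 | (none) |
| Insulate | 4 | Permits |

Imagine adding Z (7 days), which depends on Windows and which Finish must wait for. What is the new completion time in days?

27

Originally the plan takes 20 days.
With Z inserted, Finish now waits for max(Windows, Roofing, Z).
New critical path: Permits→Windows→Z→Finish = 9+4+7+7 = 27 ⇒ 27 days.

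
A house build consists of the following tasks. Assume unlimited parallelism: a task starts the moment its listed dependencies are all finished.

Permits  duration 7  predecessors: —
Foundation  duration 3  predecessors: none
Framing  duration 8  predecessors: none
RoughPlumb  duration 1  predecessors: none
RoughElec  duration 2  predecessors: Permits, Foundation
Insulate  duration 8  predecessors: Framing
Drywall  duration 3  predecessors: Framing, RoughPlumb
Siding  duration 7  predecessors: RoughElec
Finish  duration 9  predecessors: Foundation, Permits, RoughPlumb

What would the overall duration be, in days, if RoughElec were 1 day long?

Critical path before the change: Permits→RoughElec→Siding = 7+2+7 = 16 giving 16 days.
Since RoughElec is critical, the -1 change carries straight to that chain (now 15 days).
Now Permits→Finish = 7+9 = 16 is longest, so the finish becomes 16 days.

16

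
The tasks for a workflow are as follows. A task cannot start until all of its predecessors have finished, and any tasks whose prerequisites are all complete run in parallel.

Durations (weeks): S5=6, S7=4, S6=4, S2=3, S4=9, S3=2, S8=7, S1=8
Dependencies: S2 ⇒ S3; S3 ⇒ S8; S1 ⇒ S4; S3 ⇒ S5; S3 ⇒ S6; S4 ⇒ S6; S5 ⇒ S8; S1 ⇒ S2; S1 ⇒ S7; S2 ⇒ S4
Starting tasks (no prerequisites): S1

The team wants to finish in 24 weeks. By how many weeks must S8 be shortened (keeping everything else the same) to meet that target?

2

Current finish: 26 weeks; target: 24.
S8 is on every critical path, so each week cut from S8 cuts the finish by one (this holds down to a finish of 24).
Need 26 − 24 = 2 weeks off S8 → S8 becomes 5 weeks, finish becomes 24.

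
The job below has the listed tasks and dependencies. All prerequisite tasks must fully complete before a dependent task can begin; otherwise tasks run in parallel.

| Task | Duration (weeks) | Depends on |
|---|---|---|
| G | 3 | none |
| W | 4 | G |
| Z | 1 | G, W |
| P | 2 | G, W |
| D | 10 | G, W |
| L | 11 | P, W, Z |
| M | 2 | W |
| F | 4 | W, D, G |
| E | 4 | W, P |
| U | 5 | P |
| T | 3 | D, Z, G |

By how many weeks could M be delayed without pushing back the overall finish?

12

Critical path: G→W→D→F = 3+4+10+4 = 21, so the finish is 21 weeks.
The longest chain containing M totals 9 weeks.
Float = 21 − 9 = 12.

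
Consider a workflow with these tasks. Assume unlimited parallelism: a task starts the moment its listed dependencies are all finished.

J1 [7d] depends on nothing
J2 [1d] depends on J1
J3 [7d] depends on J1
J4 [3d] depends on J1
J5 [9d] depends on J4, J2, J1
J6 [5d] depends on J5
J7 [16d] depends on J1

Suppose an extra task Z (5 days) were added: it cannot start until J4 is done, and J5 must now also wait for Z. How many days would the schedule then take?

29

Originally the schedule takes 24 days.
With Z inserted, J5 now waits for max(J4, J2, J1, Z).
New critical path: J1→J4→Z→J5→J6 = 7+3+5+9+5 = 29 ⇒ 29 days.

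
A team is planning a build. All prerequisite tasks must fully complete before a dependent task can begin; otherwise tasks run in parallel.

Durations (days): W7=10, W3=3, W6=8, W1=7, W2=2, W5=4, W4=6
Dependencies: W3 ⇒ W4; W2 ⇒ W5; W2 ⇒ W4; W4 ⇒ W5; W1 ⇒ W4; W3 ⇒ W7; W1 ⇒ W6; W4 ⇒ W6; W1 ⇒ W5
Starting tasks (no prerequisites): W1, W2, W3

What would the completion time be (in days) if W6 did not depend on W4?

17

Original critical path: W1→W4→W6 = 7+6+8 = 21 ⇒ 21 days.
Without W4→W6, W6's earliest start moves from 13 to 7.
New critical path: W1→W4→W5 = 7+6+4 = 17 ⇒ 17 days.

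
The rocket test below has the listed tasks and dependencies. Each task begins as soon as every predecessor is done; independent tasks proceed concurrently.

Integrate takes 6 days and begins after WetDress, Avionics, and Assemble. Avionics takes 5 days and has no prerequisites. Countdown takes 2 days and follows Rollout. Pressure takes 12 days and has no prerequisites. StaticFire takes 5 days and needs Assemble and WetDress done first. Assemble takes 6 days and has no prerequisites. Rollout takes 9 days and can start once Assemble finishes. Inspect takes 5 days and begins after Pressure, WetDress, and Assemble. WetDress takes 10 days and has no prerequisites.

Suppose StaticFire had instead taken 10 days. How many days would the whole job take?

Baseline: Assemble→Rollout→Countdown = 6+9+2 = 17 → 17 days.
The longest path through StaticFire is only 15 days, so StaticFire has float 2.
New critical path: WetDress→StaticFire = 10+10 = 20 ⇒ 20 days.

20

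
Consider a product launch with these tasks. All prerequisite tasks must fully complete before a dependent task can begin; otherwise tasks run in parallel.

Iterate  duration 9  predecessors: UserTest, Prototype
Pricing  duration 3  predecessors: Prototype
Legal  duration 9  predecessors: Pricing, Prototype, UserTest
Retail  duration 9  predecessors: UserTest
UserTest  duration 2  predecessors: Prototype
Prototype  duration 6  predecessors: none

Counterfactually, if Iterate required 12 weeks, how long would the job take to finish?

As given, the longest chain is Prototype→Pricing→Legal = 6+3+9 = 18, so the finish is 18 weeks.
Iterate has 1 week of float (longest path through it is 17).
New critical path: Prototype→UserTest→Iterate = 6+2+12 = 20 ⇒ 20 weeks.

20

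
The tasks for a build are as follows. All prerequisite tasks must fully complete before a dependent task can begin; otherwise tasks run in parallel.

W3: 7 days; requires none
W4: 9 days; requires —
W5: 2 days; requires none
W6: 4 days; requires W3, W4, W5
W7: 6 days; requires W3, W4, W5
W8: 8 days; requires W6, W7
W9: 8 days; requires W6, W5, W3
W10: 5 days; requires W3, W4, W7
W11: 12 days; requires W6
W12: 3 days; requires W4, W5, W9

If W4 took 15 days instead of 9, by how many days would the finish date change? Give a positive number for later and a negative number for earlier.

Critical path before the change: W4→W6→W11 = 9+4+12 = 25 giving 25 days.
Since W4 is critical, the +6 change carries straight to that chain (now 31 days).
No other chain overtakes it, so the finish is 31 days.
Change in finish: 31 − 25 = +6 days.

6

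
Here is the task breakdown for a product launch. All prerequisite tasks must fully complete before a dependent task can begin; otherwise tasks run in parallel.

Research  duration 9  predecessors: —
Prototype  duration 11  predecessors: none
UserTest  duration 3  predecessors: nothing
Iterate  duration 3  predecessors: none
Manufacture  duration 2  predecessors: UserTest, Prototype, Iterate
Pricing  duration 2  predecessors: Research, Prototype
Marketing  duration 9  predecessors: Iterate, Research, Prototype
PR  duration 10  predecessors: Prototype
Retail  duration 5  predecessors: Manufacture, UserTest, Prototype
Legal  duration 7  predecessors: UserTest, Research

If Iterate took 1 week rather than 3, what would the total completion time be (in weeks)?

21

The binding path is Prototype→PR = 11+10 = 21; finish at 21 weeks.
Iterate has 9 weeks of float (longest path through it is 12).
No other chain overtakes it, so the finish is 21 weeks.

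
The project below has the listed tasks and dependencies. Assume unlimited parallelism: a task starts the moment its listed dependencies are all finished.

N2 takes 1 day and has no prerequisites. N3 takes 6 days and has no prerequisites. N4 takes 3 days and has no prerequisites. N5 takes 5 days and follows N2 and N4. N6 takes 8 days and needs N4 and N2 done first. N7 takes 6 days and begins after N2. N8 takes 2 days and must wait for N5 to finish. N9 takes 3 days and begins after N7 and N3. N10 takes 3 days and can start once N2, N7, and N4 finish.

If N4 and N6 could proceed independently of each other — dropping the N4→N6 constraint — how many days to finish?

Original critical path: N4→N6 = 3+8 = 11 ⇒ 11 days.
Without N4→N6, N6's earliest start moves from 3 to 1.
New critical path: N2→N7→N9 = 1+6+3 = 10 ⇒ 10 days.

10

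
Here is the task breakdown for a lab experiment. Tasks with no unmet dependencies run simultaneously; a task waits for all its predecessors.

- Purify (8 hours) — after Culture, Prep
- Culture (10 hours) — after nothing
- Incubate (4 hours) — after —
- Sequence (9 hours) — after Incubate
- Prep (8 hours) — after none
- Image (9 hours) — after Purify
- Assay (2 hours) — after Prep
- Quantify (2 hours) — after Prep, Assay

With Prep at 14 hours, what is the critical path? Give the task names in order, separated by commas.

Prep, Purify, Image

Baseline: Culture→Purify→Image = 10+8+9 = 27 → 27 hours.
Prep has 2 hours of float (longest path through it is 25).
New critical path: Prep→Purify→Image = 14+8+9 = 31 ⇒ 31 hours.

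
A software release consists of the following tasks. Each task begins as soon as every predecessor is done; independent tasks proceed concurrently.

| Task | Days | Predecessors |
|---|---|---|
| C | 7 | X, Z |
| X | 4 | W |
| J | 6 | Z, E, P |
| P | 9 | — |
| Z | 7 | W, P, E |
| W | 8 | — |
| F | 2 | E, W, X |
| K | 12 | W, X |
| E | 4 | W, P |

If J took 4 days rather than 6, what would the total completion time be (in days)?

27

The binding path is P→E→Z→C = 9+4+7+7 = 27; finish at 27 days.
The longest path through J is only 26 days, so J has float 1.
The critical path is still P→E→Z→C; finish is now 27 days.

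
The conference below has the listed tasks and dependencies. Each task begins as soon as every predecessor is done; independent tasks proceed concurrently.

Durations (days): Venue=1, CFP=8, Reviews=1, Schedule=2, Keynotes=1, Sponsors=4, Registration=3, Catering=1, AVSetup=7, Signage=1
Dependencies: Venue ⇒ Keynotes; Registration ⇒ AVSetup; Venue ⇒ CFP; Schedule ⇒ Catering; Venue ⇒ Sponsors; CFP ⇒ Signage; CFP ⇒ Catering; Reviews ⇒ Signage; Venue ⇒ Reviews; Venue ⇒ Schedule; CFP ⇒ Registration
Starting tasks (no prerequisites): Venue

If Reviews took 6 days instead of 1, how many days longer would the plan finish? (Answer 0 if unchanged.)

Baseline: Venue→CFP→Registration→AVSetup = 1+8+3+7 = 19 → 19 days.
Reviews is off the critical path — its longest chain is 3 days, giving 16 of slack.
That remains the longest chain; total 19 days.
Change in finish: 19 − 19 = +0 days.

0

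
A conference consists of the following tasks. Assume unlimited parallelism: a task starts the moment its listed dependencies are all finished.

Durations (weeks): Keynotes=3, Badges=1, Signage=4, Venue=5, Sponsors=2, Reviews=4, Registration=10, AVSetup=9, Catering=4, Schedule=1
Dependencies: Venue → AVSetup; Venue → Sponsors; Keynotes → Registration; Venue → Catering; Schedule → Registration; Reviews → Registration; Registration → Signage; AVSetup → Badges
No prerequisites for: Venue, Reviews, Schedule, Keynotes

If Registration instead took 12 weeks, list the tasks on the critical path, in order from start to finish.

Reviews, Registration, Signage

The binding path is Reviews→Registration→Signage = 4+10+4 = 18; finish at 18 weeks.
Since Registration is critical, the +2 change carries straight to that chain (now 20 weeks).
That remains the longest chain; total 20 weeks.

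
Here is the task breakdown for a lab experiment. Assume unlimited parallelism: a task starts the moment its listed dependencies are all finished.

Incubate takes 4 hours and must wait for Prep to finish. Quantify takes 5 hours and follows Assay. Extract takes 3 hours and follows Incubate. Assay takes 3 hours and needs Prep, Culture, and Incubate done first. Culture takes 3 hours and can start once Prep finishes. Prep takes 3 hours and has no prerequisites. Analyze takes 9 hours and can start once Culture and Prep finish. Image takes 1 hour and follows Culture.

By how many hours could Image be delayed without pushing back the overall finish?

Critical path: Prep→Culture→Analyze = 3+3+9 = 15, so the finish is 15 hours.
Image finishes as early as 7 and must finish by 15.
Float = 15 − 7 = 8.

8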